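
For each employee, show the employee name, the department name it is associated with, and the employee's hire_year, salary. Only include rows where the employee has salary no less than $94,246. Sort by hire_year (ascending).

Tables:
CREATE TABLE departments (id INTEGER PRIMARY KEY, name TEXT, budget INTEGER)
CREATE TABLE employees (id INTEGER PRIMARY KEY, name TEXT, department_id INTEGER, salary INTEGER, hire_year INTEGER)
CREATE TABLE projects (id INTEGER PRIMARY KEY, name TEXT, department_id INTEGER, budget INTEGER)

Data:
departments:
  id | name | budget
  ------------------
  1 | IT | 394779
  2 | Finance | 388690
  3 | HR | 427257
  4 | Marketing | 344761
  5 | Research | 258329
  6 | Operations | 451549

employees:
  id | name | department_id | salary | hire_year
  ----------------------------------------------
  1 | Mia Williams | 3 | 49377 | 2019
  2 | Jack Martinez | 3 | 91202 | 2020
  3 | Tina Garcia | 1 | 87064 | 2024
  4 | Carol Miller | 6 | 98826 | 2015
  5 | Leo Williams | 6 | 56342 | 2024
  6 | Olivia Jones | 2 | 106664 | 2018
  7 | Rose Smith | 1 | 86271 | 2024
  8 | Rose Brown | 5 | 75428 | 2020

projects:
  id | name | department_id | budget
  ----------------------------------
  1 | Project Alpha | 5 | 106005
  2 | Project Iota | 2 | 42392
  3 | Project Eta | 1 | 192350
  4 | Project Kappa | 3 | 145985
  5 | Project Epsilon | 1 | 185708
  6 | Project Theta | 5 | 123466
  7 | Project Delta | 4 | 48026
SELECT c.name, p.name AS department, c.hire_year, c.salary FROM employees c JOIN departments p ON c.department_id = p.id WHERE c.salary >= 94246 ORDER BY c.hire_year ASC

Execution result:
name | department | hire_year | salary
Carol Miller | Operations | 2015 | 98826
Olivia Jones | Finance | 2018 | 106664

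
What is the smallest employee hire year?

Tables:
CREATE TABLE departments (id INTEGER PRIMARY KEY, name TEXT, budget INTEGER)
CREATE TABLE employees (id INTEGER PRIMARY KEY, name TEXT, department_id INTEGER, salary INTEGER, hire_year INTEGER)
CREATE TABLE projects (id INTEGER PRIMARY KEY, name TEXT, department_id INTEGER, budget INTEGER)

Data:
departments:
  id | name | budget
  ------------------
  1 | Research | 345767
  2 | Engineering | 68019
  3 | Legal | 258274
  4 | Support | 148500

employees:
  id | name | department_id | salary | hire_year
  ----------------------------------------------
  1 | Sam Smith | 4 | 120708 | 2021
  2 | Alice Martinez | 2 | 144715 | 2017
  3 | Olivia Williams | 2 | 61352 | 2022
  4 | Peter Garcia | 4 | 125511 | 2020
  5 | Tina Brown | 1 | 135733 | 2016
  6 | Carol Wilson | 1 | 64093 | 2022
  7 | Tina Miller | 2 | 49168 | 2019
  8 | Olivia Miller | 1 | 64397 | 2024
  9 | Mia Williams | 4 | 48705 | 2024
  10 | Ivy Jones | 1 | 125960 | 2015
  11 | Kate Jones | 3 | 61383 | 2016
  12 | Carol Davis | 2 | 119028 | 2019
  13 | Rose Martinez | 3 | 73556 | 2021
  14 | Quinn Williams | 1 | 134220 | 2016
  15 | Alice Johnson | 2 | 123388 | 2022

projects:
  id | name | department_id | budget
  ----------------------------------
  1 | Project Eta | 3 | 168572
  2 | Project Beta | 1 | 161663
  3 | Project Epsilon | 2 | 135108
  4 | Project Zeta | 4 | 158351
SELECT MIN(hire_year) FROM employees

Execution result:
2015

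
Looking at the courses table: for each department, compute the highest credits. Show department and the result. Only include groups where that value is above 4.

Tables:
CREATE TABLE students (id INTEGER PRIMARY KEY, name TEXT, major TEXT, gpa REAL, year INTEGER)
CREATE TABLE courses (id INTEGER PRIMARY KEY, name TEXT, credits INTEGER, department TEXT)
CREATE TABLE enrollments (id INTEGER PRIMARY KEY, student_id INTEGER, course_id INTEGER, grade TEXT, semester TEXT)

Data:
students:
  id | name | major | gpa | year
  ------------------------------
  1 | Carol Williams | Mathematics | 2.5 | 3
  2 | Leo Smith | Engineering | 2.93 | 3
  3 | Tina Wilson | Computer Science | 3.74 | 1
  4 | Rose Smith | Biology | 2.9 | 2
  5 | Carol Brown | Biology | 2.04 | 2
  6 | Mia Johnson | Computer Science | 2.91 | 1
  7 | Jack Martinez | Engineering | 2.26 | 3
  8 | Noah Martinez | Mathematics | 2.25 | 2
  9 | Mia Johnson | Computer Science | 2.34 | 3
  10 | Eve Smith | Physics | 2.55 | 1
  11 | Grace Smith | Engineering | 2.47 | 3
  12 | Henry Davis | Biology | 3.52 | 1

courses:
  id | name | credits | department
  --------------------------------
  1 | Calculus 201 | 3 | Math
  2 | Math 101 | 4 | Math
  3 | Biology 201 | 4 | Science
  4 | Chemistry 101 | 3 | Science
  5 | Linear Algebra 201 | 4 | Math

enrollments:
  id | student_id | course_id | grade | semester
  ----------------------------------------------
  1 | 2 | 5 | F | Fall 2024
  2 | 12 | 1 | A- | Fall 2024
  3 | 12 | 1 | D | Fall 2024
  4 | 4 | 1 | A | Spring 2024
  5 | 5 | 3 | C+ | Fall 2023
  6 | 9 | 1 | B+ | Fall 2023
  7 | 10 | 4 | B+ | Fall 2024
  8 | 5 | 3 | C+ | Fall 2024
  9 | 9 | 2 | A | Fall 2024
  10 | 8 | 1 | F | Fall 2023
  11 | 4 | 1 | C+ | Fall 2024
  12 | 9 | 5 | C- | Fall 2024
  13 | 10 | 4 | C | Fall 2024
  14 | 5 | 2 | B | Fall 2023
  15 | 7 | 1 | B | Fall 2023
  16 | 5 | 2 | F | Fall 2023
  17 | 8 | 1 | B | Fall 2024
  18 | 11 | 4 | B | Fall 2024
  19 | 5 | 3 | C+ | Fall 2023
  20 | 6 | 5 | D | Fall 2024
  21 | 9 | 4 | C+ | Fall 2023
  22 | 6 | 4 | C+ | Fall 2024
SELECT department, MAX(credits) AS max_credits FROM courses GROUP BY department HAVING MAX(credits) > 4

Execution result:
(no rows)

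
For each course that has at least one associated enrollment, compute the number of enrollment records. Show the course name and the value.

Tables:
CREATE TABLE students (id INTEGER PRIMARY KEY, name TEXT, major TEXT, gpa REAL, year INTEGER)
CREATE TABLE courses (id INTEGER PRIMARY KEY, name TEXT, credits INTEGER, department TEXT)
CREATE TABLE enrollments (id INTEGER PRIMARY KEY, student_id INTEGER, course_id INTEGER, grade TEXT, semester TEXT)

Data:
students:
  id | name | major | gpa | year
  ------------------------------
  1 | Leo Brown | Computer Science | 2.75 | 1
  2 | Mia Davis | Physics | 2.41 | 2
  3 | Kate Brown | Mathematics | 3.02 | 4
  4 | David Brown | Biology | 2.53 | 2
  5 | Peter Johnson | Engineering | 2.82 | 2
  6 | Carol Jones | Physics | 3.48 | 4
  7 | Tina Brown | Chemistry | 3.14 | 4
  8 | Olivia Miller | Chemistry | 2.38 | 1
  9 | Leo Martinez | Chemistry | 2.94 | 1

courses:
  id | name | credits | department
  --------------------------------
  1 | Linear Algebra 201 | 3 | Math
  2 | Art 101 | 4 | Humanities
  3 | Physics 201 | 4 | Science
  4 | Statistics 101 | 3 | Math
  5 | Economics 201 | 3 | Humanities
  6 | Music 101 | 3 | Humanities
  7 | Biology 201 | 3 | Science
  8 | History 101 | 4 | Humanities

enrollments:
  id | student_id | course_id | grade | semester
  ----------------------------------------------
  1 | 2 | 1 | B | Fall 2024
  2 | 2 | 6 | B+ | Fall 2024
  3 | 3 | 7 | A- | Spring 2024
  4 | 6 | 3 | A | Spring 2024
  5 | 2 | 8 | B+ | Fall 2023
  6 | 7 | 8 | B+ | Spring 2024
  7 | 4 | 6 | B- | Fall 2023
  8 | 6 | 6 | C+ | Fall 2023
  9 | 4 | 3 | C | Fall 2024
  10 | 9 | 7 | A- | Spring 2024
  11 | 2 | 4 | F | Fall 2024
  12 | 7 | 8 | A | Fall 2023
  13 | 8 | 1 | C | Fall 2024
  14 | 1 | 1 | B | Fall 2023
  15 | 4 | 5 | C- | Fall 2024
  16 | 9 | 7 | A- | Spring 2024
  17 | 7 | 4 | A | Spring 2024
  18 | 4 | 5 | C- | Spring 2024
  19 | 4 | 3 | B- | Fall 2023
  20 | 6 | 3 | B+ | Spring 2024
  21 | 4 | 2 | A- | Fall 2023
SELECT p.name, COUNT(*) AS n FROM enrollments c JOIN courses p ON c.course_id = p.id GROUP BY p.id, p.name

Execution result:
name | n
Linear Algebra 201 | 3
Art 101 | 1
Physics 201 | 4
Statistics 101 | 2
Economics 201 | 2
Music 101 | 3
Biology 201 | 3
History 101 | 3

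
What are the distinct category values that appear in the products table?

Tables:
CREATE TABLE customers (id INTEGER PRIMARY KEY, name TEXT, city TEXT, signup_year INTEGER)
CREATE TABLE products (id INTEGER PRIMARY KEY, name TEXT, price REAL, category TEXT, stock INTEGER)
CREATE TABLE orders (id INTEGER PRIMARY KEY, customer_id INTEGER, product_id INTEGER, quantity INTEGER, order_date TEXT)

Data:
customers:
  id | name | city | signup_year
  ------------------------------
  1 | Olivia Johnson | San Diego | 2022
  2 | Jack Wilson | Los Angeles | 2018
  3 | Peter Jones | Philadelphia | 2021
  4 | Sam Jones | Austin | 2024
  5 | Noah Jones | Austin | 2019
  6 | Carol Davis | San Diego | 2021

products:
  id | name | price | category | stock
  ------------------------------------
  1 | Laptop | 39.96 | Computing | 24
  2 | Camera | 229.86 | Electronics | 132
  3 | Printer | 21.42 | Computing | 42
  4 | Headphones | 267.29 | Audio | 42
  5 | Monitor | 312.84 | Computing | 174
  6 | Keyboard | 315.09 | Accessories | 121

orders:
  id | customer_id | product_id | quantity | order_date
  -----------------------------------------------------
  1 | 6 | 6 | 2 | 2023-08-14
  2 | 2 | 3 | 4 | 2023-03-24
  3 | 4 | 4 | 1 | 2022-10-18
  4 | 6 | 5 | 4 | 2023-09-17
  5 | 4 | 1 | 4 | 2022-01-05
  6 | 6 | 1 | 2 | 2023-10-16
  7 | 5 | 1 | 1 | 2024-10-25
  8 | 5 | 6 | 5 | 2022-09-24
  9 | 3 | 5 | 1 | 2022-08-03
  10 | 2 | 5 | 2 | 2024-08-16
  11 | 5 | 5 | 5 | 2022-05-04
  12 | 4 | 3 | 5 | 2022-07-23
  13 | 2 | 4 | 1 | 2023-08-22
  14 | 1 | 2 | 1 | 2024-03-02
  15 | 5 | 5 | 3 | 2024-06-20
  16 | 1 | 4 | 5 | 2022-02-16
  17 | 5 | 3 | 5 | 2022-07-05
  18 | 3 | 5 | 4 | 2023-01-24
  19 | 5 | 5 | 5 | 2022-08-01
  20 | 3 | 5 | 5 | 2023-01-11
SELECT DISTINCT category FROM products

Execution result:
category
Computing
Electronics
Audio
Accessories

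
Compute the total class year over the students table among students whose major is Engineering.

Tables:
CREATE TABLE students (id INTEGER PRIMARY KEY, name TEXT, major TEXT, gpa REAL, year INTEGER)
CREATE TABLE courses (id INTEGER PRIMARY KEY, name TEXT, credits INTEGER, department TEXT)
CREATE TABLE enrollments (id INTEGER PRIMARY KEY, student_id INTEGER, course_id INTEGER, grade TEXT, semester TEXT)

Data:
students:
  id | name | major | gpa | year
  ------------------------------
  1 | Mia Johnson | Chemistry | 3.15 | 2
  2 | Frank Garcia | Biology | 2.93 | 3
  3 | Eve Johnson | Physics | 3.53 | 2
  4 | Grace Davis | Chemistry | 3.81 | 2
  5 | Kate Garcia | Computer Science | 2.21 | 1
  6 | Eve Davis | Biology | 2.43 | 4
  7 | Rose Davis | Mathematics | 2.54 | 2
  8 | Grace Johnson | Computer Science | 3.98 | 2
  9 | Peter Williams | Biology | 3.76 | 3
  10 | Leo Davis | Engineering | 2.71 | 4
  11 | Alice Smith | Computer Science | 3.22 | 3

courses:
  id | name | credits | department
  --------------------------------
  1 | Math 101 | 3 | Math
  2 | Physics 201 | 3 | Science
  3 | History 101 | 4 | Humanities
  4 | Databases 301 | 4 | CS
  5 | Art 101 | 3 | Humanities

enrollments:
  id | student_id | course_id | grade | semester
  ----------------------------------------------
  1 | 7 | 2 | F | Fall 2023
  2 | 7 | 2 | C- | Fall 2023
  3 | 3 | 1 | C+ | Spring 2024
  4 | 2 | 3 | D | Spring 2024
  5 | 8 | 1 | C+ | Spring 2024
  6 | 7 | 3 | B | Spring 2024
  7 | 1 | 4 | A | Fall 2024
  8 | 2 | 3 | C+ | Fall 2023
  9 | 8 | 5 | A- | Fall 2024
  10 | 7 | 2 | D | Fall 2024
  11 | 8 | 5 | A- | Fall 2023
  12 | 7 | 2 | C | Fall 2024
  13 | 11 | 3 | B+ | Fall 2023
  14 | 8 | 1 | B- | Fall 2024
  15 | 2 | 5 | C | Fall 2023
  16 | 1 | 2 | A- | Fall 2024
SELECT SUM(year) FROM students WHERE major = 'Engineering'

Execution result:
4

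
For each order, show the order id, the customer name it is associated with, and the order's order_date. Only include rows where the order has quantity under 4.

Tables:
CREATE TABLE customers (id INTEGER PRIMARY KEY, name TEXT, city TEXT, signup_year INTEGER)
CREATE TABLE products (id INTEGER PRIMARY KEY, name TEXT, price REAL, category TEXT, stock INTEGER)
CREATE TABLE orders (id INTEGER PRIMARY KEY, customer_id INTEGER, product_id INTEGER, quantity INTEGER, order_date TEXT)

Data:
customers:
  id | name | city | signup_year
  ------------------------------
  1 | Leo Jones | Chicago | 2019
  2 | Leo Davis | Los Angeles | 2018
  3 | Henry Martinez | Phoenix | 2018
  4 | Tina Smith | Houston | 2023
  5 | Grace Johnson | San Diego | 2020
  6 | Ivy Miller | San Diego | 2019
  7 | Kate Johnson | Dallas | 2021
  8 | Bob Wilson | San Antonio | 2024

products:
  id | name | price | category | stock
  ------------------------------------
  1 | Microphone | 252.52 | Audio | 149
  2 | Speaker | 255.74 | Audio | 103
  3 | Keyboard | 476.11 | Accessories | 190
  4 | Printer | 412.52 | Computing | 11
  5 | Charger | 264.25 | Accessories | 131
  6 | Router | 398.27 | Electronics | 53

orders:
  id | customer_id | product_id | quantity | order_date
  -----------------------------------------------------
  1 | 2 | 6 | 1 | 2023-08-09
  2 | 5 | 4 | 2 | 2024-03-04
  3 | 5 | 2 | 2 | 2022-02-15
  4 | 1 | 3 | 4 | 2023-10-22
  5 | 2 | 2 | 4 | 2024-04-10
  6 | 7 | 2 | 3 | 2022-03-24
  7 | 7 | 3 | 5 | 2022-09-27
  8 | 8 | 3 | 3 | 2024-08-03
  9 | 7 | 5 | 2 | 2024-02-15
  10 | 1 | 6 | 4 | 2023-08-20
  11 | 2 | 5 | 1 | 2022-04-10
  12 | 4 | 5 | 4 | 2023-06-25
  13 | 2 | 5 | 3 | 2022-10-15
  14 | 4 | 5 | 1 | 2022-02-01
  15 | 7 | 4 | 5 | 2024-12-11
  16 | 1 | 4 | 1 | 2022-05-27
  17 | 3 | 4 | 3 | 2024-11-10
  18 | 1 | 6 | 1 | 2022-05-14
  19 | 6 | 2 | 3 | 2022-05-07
SELECT c.id, p.name AS customer, c.order_date FROM orders c JOIN customers p ON c.customer_id = p.id WHERE c.quantity < 4

Execution result:
id | customer | order_date
1 | Leo Davis | 2023-08-09
2 | Grace Johnson | 2024-03-04
3 | Grace Johnson | 2022-02-15
6 | Kate Johnson | 2022-03-24
8 | Bob Wilson | 2024-08-03
9 | Kate Johnson | 2024-02-15
11 | Leo Davis | 2022-04-10
13 | Leo Davis | 2022-10-15
14 | Tina Smith | 2022-02-01
16 | Leo Jones | 2022-05-27
17 | Henry Martinez | 2024-11-10
18 | Leo Jones | 2022-05-14
19 | Ivy Miller | 2022-05-07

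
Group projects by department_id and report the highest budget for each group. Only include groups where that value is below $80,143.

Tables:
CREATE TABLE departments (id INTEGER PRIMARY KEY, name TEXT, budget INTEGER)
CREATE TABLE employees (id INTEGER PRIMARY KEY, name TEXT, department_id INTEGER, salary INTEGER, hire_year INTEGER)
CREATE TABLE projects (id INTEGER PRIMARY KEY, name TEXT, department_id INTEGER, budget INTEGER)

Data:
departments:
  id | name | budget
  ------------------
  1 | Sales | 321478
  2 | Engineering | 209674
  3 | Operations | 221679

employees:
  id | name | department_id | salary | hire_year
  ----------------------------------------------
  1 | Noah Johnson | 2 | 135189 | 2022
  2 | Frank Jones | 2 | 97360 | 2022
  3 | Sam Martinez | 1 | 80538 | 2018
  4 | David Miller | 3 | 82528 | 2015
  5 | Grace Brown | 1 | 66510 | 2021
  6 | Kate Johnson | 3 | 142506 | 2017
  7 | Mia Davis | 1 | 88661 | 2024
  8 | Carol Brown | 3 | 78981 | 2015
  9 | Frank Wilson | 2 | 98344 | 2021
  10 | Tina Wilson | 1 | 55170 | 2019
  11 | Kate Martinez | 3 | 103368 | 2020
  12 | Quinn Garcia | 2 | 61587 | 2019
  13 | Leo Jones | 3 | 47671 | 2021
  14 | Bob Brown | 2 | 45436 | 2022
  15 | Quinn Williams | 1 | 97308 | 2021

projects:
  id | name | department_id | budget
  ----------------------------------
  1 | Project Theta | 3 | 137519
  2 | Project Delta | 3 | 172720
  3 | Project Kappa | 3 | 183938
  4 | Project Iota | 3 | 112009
SELECT department_id, MAX(budget) AS max_budget FROM projects GROUP BY department_id HAVING MAX(budget) < 80143

Execution result:
(no rows)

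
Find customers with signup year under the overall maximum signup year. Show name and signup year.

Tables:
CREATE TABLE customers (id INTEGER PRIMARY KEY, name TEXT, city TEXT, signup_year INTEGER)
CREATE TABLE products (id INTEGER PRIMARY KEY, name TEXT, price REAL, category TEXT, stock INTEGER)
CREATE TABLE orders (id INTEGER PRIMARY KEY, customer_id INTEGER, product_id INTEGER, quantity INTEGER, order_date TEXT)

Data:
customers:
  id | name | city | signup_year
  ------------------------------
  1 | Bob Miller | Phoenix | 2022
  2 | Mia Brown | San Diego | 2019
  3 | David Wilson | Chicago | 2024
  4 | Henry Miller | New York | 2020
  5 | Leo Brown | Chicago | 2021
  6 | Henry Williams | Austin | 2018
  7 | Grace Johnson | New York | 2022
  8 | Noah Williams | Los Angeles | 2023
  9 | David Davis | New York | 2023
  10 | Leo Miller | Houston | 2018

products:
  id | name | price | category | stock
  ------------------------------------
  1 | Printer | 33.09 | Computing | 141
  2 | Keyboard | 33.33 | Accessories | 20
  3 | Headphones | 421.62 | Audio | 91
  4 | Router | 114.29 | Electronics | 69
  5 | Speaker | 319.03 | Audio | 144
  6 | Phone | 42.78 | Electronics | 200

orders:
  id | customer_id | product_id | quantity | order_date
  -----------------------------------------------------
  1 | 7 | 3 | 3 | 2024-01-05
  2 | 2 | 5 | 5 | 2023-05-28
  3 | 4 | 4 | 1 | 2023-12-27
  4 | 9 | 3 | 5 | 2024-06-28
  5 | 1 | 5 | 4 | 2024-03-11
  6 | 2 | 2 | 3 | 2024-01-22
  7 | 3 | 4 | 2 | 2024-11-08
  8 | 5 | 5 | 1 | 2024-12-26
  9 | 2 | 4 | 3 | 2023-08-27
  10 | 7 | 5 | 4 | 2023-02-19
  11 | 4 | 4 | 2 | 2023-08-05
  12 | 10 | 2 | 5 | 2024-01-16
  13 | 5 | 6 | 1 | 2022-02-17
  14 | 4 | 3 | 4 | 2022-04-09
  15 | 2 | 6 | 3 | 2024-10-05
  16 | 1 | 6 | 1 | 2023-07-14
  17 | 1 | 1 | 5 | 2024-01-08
SELECT name, signup_year FROM customers WHERE signup_year < (SELECT MAX(signup_year) FROM customers)

Execution result:
name | signup_year
Bob Miller | 2022
Mia Brown | 2019
Henry Miller | 2020
Leo Brown | 2021
Henry Williams | 2018
Grace Johnson | 2022
Noah Williams | 2023
David Davis | 2023
Leo Miller | 2018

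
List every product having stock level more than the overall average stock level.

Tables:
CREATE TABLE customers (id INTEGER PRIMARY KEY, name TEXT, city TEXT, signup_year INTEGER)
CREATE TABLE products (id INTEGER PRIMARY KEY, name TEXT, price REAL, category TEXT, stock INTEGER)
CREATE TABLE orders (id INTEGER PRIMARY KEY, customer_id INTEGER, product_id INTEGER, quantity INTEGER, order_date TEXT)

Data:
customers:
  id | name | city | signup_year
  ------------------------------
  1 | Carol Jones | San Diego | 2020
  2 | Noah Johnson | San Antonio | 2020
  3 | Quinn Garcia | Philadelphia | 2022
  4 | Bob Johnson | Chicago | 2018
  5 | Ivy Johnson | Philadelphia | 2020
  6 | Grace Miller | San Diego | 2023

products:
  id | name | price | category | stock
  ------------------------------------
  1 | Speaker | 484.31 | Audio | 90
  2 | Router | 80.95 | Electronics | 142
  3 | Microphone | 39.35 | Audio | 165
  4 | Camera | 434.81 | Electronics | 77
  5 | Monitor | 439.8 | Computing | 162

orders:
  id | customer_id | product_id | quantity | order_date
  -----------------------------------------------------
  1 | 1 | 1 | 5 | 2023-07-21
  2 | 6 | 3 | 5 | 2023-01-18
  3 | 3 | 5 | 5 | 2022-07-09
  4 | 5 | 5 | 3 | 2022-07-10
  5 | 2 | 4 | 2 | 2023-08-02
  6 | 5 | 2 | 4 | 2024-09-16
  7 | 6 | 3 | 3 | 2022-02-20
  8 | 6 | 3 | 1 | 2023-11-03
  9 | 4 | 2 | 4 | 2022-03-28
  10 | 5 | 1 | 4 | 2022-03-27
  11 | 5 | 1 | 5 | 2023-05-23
SELECT name, stock FROM products WHERE stock > (SELECT AVG(stock) FROM products)

Execution result:
name | stock
Router | 142
Microphone | 165
Monitor | 162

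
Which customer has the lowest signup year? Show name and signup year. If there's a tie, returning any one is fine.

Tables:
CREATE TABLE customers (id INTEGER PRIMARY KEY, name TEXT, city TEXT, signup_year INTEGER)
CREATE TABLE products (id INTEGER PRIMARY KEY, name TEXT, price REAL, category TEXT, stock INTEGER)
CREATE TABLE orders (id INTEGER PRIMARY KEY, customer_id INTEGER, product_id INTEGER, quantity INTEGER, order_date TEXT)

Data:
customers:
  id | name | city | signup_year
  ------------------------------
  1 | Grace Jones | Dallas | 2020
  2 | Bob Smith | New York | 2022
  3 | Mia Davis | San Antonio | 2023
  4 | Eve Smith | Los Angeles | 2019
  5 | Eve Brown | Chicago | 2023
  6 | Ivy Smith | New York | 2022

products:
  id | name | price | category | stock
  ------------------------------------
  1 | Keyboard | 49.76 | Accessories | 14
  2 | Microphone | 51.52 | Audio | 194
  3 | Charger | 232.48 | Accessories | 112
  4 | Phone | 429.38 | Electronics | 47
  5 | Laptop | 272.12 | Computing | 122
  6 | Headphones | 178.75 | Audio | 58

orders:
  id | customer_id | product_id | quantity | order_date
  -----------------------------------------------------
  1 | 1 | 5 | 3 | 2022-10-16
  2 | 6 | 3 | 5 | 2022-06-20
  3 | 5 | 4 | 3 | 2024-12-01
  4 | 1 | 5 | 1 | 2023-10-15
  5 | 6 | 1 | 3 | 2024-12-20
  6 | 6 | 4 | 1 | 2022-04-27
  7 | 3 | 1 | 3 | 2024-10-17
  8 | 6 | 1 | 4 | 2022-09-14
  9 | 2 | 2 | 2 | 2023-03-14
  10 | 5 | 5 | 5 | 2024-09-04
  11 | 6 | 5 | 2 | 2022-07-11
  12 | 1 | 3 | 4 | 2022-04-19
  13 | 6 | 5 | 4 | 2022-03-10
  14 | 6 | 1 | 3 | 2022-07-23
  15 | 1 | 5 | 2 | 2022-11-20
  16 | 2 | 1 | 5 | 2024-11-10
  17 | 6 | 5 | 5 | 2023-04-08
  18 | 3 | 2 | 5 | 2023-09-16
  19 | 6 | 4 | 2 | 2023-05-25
SELECT name, signup_year FROM customers ORDER BY signup_year ASC LIMIT 1

Execution result:
name | signup_year
Eve Smith | 2019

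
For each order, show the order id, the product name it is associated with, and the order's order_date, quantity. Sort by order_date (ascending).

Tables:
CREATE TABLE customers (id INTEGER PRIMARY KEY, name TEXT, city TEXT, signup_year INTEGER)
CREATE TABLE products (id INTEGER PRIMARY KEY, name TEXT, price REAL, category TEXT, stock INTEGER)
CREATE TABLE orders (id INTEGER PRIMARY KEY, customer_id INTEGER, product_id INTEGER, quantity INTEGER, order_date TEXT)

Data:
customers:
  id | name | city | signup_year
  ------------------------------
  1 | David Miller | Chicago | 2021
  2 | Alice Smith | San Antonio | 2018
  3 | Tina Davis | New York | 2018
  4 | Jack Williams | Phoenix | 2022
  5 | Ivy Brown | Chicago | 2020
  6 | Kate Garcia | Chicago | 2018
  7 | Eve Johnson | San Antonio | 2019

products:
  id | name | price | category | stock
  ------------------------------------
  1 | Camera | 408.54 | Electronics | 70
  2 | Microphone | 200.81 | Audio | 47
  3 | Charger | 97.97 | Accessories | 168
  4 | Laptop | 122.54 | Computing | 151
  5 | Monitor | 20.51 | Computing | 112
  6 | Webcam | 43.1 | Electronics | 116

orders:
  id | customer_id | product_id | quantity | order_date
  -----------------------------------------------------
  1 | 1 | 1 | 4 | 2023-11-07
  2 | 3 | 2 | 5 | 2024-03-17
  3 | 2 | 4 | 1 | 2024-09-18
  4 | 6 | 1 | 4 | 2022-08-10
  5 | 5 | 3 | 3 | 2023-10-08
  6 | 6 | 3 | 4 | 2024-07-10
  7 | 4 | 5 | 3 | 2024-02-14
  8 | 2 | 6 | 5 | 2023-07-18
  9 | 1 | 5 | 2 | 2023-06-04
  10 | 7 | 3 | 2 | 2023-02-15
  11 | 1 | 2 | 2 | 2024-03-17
SELECT c.id, p.name AS product, c.order_date, c.quantity FROM orders c JOIN products p ON c.product_id = p.id ORDER BY c.order_date ASC

Execution result:
id | product | order_date | quantity
4 | Camera | 2022-08-10 | 4
10 | Charger | 2023-02-15 | 2
9 | Monitor | 2023-06-04 | 2
8 | Webcam | 2023-07-18 | 5
5 | Charger | 2023-10-08 | 3
1 | Camera | 2023-11-07 | 4
7 | Monitor | 2024-02-14 | 3
2 | Microphone | 2024-03-17 | 5
11 | Microphone | 2024-03-17 | 2
6 | Charger | 2024-07-10 | 4
3 | Laptop | 2024-09-18 | 1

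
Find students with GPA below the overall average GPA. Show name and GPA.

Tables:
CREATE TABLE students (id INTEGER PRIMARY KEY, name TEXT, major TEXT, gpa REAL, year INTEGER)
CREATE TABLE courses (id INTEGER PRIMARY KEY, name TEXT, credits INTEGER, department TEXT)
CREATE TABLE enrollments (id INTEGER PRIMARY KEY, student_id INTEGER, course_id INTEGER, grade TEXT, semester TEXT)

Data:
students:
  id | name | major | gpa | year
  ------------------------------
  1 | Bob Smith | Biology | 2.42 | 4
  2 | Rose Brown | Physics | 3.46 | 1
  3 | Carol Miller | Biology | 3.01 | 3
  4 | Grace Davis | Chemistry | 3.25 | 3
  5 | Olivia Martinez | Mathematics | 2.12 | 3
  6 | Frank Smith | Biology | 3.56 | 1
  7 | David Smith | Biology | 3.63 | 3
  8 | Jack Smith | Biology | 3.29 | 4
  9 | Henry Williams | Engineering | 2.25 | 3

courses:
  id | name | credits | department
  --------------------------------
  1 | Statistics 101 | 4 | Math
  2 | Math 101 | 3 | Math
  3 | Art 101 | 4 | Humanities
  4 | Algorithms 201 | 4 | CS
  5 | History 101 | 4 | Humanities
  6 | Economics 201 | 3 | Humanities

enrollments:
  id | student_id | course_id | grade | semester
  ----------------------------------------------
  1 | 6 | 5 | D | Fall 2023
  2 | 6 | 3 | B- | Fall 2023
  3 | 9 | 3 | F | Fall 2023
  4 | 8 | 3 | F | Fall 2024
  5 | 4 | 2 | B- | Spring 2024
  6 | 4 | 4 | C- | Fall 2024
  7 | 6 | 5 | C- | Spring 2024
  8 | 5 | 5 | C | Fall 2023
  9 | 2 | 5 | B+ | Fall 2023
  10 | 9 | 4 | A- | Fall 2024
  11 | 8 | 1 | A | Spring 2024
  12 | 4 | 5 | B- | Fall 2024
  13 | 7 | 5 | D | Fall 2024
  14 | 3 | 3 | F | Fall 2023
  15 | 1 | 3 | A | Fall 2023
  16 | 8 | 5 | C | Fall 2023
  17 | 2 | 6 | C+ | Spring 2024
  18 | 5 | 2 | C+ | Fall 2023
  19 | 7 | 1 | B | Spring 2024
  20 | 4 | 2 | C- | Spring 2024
SELECT name, gpa FROM students WHERE gpa < (SELECT AVG(gpa) FROM students)

Execution result:
name | gpa
Bob Smith | 2.42
Olivia Martinez | 2.12
Henry Williams | 2.25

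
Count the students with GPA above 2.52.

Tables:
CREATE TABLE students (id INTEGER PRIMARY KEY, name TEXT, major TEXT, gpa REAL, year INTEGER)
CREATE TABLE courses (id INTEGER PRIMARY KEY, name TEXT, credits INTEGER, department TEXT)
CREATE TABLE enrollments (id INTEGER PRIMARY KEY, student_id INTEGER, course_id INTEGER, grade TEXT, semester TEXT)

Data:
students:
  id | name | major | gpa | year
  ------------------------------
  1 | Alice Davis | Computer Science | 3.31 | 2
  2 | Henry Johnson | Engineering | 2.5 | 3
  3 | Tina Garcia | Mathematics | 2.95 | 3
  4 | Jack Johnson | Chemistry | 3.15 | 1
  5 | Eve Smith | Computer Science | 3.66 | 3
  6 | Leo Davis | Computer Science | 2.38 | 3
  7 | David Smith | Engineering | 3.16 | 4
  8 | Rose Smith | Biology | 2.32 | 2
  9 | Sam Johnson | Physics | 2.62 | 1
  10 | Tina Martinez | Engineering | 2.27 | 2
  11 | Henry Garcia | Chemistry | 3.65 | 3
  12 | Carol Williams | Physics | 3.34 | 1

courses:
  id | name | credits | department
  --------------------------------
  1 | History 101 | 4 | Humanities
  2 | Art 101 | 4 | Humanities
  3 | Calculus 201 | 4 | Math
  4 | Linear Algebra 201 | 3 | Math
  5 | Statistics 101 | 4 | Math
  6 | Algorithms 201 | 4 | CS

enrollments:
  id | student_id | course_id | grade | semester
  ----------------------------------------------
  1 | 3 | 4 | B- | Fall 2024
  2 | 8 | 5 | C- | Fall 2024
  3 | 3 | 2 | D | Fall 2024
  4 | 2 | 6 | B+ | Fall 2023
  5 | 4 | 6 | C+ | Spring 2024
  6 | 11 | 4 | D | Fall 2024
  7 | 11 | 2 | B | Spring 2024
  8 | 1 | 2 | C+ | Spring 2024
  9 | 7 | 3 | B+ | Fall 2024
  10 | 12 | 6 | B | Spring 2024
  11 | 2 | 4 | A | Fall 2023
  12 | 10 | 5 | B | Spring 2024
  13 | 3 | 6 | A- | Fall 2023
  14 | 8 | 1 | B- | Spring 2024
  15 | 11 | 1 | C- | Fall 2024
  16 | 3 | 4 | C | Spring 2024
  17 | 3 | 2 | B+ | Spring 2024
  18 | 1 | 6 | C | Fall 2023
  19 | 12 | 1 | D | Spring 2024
SELECT COUNT(*) FROM students WHERE gpa > 2.52

Execution result:
8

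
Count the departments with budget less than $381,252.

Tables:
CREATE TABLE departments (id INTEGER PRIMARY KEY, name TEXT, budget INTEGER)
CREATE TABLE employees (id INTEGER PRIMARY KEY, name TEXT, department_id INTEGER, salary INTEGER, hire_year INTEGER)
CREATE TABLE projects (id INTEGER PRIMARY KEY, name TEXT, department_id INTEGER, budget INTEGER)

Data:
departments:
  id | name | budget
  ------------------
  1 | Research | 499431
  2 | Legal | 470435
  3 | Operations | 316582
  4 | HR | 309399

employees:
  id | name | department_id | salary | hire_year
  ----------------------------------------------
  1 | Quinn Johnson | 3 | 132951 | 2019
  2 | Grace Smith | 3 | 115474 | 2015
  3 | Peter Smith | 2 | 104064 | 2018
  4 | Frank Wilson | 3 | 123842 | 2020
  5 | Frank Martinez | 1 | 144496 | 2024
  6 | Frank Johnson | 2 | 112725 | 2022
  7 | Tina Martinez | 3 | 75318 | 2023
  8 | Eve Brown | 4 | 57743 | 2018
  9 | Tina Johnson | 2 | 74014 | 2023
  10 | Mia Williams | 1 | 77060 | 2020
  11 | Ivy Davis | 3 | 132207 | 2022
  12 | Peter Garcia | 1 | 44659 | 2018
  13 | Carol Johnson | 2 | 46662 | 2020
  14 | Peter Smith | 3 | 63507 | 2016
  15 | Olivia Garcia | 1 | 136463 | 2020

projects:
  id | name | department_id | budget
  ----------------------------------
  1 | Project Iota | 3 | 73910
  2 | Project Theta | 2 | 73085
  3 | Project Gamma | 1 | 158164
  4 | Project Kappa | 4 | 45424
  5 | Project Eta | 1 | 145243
SELECT COUNT(*) FROM departments WHERE budget < 381252

Execution result:
2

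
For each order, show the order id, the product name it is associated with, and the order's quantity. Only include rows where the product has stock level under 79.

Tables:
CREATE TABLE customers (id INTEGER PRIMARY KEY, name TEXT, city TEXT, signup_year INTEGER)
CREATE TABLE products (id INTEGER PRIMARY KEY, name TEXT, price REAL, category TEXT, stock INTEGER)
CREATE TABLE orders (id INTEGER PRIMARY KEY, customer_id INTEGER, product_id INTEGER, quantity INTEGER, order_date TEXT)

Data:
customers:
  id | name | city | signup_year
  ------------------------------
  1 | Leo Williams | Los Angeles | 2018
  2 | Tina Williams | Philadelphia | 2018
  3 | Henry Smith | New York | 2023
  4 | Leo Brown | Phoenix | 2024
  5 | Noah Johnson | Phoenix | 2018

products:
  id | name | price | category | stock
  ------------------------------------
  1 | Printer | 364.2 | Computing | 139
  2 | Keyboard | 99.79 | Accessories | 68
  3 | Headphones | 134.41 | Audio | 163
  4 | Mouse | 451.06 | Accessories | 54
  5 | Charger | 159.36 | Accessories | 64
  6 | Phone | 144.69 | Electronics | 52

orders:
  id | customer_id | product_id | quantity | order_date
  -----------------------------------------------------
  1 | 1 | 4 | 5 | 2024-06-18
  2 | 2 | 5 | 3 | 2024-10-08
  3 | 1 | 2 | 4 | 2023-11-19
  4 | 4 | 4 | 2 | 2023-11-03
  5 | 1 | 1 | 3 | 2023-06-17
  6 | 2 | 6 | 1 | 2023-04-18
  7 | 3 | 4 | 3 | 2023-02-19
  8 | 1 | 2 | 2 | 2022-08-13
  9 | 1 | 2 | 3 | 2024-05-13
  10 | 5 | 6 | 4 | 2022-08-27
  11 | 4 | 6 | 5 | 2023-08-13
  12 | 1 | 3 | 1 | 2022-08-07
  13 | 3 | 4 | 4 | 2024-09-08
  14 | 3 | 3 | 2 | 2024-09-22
SELECT c.id, p.name AS product, c.quantity FROM orders c JOIN products p ON c.product_id = p.id WHERE p.stock < 79

Execution result:
id | product | quantity
1 | Mouse | 5
2 | Charger | 3
3 | Keyboard | 4
4 | Mouse | 2
6 | Phone | 1
7 | Mouse | 3
8 | Keyboard | 2
9 | Keyboard | 3
10 | Phone | 4
11 | Phone | 5
13 | Mouse | 4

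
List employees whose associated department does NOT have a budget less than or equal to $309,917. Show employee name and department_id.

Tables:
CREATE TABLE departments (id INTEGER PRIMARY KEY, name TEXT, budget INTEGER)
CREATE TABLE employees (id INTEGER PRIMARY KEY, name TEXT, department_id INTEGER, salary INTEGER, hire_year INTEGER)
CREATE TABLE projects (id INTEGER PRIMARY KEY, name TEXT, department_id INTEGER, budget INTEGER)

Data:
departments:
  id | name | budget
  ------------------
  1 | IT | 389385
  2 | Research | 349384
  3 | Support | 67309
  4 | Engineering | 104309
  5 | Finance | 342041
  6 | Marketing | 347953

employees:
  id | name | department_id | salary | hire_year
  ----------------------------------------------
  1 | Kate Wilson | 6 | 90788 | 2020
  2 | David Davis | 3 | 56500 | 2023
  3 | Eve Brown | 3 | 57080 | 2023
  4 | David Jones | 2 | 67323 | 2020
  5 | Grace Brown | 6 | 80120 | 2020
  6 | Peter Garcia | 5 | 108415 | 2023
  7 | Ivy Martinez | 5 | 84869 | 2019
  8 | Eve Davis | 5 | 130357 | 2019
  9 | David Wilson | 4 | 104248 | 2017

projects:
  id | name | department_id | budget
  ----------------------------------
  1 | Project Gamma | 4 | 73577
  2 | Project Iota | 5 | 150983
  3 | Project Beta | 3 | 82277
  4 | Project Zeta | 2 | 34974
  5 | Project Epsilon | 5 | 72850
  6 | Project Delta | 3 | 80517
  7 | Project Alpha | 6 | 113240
SELECT name, department_id FROM employees WHERE department_id NOT IN (SELECT id FROM departments WHERE budget <= 309917)

Execution result:
name | department_id
Kate Wilson | 6
David Jones | 2
Grace Brown | 6
Peter Garcia | 5
Ivy Martinez | 5
Eve Davis | 5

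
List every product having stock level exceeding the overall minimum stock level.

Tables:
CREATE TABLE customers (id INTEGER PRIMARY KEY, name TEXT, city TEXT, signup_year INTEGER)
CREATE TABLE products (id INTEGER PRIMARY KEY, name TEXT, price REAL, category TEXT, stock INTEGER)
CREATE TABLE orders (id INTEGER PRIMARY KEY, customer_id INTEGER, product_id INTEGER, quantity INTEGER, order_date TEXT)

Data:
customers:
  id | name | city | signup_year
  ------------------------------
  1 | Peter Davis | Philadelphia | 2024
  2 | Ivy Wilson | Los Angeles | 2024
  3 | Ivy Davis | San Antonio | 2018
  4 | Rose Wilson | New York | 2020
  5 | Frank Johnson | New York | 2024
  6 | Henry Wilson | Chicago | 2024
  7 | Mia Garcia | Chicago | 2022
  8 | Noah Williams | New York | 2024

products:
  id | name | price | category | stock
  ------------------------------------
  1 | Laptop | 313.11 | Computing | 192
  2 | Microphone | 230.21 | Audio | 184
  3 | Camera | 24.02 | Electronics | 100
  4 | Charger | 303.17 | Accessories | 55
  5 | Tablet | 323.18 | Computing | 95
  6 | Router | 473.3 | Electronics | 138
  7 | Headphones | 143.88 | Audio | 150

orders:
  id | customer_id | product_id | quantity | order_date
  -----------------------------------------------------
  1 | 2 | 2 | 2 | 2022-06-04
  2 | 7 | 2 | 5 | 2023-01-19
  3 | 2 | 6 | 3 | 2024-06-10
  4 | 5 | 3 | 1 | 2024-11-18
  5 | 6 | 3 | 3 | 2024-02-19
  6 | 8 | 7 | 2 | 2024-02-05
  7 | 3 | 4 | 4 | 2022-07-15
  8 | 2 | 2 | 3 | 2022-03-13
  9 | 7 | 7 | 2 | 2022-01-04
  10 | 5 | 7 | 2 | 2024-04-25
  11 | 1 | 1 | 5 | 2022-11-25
SELECT name, stock FROM products WHERE stock > (SELECT MIN(stock) FROM products)

Execution result:
name | stock
Laptop | 192
Microphone | 184
Camera | 100
Tablet | 95
Router | 138
Headphones | 150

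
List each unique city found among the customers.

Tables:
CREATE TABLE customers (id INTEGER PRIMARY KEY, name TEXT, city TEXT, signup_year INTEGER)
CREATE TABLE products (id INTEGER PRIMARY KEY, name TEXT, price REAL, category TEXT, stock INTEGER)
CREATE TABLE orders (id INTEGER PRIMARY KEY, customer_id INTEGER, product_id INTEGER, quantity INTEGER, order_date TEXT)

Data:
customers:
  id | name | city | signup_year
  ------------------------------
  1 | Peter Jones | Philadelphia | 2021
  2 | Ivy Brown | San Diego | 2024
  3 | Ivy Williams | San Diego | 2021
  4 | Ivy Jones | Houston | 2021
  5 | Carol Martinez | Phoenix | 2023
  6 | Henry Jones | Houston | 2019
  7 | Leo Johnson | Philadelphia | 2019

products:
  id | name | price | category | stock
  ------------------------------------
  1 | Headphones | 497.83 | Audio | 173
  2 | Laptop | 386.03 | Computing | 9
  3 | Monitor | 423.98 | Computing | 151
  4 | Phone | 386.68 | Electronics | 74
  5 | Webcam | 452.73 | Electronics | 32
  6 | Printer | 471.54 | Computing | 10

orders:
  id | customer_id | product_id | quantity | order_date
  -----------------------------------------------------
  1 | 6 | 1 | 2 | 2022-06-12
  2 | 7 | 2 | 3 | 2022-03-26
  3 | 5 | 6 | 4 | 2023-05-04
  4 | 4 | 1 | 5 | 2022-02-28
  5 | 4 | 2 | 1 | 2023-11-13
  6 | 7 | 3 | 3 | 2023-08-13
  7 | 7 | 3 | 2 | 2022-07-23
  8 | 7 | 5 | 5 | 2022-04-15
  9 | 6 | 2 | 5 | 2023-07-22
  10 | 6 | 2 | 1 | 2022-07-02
SELECT DISTINCT city FROM customers

Execution result:
city
Philadelphia
San Diego
Houston
Phoenix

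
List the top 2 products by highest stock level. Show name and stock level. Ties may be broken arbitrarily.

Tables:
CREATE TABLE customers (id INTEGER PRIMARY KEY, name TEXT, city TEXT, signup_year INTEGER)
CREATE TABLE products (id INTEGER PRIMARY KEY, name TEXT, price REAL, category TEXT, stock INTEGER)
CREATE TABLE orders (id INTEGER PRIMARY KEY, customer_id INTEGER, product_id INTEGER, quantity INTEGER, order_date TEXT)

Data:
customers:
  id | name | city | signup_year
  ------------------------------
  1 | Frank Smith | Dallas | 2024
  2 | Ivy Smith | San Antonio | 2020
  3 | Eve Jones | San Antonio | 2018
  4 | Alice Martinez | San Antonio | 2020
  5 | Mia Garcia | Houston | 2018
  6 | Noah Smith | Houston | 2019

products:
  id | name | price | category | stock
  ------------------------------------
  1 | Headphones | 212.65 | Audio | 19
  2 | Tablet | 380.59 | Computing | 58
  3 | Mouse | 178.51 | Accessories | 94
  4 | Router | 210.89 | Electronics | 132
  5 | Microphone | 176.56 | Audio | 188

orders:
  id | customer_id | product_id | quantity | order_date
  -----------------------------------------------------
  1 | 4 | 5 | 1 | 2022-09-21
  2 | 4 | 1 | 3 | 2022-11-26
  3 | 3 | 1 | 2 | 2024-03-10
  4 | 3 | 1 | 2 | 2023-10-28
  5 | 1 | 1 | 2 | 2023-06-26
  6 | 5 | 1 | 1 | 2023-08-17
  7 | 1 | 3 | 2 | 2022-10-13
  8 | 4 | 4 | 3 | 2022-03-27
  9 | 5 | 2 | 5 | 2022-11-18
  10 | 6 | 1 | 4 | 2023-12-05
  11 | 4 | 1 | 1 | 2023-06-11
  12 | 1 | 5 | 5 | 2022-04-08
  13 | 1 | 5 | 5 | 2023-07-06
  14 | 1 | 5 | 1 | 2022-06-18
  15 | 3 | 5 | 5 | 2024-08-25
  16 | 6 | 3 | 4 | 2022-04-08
SELECT name, stock FROM products ORDER BY stock DESC LIMIT 2

Execution result:
name | stock
Microphone | 188
Router | 132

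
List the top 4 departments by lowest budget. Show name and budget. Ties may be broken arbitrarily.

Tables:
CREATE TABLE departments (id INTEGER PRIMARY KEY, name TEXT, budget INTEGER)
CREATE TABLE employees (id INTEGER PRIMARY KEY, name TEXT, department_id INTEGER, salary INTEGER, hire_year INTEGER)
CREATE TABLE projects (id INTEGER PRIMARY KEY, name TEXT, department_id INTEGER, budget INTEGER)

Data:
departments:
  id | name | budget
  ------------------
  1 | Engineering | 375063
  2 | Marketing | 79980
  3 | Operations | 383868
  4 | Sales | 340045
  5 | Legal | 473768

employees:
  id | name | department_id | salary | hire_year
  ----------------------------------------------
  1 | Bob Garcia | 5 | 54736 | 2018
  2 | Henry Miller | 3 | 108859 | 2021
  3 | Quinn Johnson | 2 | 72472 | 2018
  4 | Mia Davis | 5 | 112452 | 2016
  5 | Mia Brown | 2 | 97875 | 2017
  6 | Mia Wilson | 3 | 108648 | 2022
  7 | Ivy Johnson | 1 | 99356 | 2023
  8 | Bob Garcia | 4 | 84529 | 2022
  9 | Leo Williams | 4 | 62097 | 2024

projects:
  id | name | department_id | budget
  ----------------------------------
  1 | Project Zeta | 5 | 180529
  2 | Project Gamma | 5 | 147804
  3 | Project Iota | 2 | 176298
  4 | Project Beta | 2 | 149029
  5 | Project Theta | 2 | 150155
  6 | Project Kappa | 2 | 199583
SELECT name, budget FROM departments ORDER BY budget ASC LIMIT 4

Execution result:
name | budget
Marketing | 79980
Sales | 340045
Engineering | 375063
Operations | 383868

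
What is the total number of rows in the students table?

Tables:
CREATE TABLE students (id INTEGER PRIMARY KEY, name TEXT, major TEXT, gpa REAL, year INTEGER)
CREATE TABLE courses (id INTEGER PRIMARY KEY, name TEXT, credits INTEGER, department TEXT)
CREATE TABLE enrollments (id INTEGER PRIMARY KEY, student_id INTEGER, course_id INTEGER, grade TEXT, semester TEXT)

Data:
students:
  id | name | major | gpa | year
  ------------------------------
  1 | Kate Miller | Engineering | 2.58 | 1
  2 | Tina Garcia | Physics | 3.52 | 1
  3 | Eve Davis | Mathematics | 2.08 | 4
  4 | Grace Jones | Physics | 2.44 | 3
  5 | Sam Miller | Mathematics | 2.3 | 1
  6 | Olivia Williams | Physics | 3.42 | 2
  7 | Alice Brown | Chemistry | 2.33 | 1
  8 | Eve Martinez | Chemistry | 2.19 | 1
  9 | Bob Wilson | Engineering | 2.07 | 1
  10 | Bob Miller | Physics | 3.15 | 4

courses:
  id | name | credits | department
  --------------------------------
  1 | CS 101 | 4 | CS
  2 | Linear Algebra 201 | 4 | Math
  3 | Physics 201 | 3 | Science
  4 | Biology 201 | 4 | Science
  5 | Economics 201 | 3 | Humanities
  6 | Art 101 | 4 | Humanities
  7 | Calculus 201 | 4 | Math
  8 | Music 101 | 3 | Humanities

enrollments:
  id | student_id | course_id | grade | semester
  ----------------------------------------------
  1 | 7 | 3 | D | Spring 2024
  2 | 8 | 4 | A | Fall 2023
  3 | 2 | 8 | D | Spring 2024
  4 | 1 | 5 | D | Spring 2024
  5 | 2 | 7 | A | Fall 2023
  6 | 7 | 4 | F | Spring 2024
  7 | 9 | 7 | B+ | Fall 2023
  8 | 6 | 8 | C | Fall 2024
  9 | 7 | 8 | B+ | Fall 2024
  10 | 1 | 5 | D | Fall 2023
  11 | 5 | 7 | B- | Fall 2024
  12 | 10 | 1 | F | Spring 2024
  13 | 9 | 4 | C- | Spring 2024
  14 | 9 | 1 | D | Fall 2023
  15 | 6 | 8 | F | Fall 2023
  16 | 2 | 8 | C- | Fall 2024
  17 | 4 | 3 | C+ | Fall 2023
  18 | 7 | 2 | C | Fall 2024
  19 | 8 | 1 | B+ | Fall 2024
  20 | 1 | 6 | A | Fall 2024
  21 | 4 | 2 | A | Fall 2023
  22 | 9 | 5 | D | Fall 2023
SELECT COUNT(*) FROM students

Execution result:
10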